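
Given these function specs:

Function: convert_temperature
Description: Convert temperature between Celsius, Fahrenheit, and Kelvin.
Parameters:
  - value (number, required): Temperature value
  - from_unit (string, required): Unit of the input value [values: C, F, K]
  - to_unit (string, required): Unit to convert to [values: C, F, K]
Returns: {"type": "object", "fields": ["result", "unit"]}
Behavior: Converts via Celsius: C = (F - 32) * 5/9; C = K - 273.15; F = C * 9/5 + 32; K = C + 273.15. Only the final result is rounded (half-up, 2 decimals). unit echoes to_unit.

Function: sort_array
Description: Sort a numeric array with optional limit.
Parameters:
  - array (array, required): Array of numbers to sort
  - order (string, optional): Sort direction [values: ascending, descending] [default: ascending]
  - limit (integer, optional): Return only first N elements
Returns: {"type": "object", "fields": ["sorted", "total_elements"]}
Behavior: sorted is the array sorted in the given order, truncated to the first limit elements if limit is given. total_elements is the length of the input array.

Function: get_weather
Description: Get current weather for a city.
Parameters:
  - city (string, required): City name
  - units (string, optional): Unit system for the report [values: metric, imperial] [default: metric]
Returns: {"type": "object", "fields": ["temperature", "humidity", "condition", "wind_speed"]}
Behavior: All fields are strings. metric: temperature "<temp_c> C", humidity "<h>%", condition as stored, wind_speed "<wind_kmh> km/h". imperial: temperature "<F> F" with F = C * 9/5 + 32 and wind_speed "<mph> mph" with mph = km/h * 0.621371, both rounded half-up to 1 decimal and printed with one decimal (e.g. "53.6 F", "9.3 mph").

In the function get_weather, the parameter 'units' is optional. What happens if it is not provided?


The get_weather spec declares:
  - units (string, optional): Unit system for the report [values: metric, imperial] [default: metric]
It defaults to metric


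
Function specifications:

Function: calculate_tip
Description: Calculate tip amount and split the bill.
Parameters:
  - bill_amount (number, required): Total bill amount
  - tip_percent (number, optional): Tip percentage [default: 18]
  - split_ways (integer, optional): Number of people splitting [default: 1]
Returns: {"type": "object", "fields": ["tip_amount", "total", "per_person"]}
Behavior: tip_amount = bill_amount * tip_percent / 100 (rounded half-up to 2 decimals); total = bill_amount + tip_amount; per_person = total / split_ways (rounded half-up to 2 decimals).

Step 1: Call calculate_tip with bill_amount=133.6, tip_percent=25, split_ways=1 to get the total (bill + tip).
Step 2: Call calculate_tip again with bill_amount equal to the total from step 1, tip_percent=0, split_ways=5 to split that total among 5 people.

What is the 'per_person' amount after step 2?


Step 1: calculate_tip(bill_amount=133.6, tip_percent=25, split_ways=1)
  tip_amount = 133.6 * 25/100 = 33.4 -> 33.40
  total = 133.6 + 33.40 = 167.00
  per_person = 167.00 / 1 = 167 -> 167.00
  -> total = 167.00
Step 2: calculate_tip(bill_amount=167.0, tip_percent=0, split_ways=5)
  tip_amount = 167.0 * 0/100 = 0 -> 0.00
  total = 167.0 + 0.00 = 167.00
  per_person = 167.00 / 5 = 33.4 -> 33.40
  -> per_person = 33.40
$33.40


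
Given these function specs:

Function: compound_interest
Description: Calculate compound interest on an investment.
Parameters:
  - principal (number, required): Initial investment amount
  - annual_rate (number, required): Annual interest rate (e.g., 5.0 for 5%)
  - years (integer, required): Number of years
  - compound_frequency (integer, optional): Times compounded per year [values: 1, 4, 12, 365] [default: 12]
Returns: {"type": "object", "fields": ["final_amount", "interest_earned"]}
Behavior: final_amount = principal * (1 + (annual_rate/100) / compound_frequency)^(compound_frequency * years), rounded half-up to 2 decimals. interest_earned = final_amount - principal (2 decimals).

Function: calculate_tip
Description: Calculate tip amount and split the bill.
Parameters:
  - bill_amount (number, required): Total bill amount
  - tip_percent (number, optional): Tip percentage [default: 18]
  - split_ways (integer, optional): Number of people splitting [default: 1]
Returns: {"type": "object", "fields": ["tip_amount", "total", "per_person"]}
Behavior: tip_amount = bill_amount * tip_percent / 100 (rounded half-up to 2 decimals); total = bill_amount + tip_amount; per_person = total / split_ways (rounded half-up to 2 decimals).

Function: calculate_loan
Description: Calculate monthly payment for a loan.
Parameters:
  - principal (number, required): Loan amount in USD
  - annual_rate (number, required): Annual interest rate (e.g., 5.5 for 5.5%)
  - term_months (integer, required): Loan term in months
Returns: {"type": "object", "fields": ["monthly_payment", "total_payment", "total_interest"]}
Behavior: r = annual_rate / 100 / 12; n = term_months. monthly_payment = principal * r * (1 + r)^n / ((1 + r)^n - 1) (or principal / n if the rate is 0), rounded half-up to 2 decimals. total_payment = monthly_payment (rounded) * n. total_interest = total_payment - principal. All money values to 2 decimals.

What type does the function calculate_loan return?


The calculate_loan spec declares Returns: {"type": "object", "fields": ["monthly_payment", "total_payment", "total_interest"]}
Type:
object


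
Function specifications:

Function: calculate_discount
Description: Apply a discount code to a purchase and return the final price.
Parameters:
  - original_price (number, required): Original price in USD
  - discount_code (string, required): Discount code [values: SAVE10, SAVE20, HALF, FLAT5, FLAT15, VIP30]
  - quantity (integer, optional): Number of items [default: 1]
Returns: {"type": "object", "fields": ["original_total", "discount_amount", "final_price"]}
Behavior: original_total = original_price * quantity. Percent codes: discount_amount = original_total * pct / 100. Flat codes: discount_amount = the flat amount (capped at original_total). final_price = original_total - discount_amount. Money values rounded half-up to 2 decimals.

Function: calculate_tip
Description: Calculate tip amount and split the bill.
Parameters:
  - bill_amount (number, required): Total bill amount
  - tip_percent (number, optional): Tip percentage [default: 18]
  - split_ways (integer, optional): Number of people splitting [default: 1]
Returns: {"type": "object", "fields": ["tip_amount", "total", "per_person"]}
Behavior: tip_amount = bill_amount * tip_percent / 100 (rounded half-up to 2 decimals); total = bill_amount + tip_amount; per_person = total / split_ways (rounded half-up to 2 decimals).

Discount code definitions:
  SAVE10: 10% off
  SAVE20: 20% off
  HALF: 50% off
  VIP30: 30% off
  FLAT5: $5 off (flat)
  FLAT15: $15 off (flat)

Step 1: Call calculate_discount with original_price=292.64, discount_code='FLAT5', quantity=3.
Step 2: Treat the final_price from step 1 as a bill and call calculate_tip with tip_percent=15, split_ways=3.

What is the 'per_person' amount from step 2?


Step 1: calculate_discount(original_price=292.64, discount_code=FLAT5, quantity=3)
  original_total = 292.64 * 3 = 877.92
  FLAT5 = $5 flat: discount_amount = min(5.00, 877.92) = 5.00
  final_price = 877.92 - 5.00 = 872.92
  -> final_price = 872.92
Step 2: calculate_tip(bill_amount=872.92, tip_percent=15, split_ways=3)
  tip_amount = 872.92 * 15/100 = 130.938 -> 130.94
  total = 872.92 + 130.94 = 1003.86
  per_person = 1003.86 / 3 = 334.62 -> 334.62
  -> per_person = 334.62
$334.62


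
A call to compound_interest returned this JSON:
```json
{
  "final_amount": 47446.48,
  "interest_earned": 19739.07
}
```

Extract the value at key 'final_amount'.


47446.48


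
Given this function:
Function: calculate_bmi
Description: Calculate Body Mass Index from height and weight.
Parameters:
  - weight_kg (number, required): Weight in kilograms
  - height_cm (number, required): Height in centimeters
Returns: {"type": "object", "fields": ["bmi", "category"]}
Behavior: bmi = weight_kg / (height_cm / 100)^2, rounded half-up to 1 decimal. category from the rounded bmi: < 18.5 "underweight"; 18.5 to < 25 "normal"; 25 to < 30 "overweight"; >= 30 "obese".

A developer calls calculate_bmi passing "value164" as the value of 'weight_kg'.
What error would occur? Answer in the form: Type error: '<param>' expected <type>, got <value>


Spec: 'weight_kg' is declared as number; "value164" is a string.
Type error: 'weight_kg' expected number, got "value164"


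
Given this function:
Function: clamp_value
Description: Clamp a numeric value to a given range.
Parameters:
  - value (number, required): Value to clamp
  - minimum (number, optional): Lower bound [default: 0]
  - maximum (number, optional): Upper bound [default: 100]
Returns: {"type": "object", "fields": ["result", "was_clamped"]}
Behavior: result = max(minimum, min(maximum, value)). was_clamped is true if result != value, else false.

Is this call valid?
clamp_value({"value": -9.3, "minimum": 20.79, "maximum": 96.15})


Checking all required parameters present and types match... All valid.
Valid


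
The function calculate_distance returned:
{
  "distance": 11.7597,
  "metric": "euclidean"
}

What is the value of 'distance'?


11.7597


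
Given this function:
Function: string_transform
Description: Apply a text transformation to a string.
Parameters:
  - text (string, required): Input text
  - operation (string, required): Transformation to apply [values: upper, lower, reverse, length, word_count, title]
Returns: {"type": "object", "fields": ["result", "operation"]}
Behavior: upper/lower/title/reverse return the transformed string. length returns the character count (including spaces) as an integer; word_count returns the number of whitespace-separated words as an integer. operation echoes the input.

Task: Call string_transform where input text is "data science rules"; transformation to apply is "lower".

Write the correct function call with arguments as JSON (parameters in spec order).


Mapping each described value to its parameter name:
  'Input text' -> text = "data science rules"
  'Transformation to apply' -> operation = "lower"
string_transform({"text": "data science rules", "operation": "lower"})


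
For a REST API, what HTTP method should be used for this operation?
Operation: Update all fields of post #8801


GET = read, POST = create, PUT = update/replace, DELETE = remove
This operation is an update/replace.
PUT


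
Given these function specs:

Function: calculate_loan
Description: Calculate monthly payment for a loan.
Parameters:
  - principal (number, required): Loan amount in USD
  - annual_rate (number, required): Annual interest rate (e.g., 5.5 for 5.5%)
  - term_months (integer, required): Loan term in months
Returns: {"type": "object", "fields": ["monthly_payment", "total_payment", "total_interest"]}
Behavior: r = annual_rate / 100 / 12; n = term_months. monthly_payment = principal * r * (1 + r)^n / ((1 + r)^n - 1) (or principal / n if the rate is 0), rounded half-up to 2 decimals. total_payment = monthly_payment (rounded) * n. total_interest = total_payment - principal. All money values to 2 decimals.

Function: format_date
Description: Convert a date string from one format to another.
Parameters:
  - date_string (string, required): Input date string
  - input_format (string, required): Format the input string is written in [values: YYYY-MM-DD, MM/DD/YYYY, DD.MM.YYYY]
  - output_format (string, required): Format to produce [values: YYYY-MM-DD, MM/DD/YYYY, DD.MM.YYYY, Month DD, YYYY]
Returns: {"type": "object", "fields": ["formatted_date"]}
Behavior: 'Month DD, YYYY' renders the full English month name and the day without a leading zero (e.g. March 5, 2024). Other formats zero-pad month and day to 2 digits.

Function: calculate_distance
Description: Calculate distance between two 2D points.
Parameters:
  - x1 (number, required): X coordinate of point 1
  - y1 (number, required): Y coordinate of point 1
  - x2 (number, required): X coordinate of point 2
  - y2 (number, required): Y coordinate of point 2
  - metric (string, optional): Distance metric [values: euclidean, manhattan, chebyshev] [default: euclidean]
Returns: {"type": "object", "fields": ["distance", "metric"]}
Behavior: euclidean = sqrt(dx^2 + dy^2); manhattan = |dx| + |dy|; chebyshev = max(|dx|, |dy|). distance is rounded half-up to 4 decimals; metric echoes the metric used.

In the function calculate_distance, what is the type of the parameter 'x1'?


The calculate_distance spec declares:
  - x1 (number, required): X coordinate of point 1
Type:
number


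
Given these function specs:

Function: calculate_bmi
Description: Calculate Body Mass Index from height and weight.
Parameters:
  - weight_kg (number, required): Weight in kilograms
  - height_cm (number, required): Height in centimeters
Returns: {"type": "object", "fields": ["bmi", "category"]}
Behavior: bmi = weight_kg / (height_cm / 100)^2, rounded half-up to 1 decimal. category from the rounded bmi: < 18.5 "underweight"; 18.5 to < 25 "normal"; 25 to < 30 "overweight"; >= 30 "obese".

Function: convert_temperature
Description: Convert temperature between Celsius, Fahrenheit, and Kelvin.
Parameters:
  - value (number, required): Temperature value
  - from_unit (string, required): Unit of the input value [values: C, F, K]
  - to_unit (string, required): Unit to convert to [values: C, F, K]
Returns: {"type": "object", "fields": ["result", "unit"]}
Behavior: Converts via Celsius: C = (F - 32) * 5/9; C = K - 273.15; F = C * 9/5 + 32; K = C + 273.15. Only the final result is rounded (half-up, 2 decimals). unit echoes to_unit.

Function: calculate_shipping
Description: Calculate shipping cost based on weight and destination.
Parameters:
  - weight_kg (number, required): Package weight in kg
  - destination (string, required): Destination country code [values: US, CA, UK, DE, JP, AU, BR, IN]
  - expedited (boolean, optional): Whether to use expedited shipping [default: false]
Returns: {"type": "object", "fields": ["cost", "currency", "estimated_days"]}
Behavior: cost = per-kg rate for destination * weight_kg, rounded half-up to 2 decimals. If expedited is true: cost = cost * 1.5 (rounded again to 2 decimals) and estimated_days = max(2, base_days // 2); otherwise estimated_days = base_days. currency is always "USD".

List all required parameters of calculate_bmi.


Parameters of calculate_bmi and their required/optional flag:
  weight_kg: required
  height_cm: required
height_cm, weight_kg


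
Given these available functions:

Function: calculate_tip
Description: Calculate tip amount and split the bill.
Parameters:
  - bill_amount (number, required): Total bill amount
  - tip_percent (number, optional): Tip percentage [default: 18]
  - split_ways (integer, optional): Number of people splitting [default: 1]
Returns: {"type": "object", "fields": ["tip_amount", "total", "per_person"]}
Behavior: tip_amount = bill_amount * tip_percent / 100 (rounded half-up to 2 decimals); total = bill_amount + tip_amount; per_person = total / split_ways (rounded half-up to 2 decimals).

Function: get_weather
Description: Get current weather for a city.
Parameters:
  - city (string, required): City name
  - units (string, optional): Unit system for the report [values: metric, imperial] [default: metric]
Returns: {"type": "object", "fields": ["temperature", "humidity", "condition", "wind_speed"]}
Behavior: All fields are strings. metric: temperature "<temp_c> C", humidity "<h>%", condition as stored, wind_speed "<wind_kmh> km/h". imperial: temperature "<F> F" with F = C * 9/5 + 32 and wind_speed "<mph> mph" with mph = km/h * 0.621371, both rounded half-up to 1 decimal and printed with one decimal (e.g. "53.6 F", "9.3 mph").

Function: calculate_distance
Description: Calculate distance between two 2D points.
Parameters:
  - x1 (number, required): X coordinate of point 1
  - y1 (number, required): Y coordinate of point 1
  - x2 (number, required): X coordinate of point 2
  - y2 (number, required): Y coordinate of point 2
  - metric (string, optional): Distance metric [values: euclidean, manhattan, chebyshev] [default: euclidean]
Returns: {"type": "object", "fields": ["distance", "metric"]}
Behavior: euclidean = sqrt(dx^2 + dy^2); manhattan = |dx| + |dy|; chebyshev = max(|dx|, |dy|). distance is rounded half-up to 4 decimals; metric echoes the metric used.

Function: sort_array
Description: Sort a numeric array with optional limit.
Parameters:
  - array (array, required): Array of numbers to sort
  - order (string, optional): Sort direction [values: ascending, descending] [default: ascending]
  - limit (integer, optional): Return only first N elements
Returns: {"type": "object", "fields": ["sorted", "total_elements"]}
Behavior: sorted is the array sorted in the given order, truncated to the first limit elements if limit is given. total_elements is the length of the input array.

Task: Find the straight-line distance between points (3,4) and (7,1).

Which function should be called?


The task needs a function whose description is: Calculate distance between two 2D points.
calculate_distance


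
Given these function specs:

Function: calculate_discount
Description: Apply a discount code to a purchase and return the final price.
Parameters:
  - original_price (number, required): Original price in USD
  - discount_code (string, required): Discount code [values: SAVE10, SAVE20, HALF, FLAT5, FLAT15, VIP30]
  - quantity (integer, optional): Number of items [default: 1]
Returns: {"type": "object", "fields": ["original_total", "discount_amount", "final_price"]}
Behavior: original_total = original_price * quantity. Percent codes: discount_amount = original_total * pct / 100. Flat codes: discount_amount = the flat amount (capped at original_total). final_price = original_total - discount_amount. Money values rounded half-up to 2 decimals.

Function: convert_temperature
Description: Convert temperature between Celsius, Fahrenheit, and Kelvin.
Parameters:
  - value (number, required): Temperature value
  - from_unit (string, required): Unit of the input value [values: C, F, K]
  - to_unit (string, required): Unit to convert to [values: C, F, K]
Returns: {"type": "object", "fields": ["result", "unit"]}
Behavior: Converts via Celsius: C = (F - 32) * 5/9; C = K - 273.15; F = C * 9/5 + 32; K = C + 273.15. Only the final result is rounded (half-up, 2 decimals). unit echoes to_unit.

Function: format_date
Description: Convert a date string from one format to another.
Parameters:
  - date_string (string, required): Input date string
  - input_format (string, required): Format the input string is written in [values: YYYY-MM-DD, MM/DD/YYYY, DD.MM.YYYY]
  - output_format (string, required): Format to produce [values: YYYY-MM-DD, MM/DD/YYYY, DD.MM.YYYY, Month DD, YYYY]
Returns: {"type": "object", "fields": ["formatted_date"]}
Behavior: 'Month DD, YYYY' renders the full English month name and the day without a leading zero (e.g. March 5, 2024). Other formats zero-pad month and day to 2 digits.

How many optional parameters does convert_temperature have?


Parameters of convert_temperature: value (required), from_unit (required), to_unit (required)
Optional count:
0


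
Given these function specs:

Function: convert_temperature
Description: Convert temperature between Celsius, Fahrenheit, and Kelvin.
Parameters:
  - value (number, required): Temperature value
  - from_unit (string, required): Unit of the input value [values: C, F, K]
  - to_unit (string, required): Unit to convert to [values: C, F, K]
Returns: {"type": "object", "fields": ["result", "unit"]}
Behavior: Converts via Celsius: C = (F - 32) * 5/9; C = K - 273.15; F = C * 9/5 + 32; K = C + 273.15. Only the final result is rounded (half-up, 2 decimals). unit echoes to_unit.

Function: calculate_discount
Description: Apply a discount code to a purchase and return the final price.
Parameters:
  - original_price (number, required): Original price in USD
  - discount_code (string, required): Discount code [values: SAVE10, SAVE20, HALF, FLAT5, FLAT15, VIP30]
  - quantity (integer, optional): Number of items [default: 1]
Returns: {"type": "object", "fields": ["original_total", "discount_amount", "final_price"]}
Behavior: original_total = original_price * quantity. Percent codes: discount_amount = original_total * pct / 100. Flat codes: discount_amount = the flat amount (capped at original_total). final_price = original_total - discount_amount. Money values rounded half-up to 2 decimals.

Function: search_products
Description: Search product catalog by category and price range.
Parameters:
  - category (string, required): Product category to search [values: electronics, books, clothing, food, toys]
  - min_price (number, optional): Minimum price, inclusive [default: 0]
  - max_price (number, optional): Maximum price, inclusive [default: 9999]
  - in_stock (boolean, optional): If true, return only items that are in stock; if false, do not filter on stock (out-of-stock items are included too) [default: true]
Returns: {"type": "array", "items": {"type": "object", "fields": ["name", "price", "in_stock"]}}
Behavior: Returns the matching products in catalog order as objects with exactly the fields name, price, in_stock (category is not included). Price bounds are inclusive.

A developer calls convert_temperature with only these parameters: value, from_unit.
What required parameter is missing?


Required parameters: value, from_unit, to_unit
Provided: value, from_unit
Missing: to_unit
to_unit


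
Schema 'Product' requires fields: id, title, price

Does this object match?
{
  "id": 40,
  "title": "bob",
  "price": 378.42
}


Checking required fields... All present.
Valid - all required fields present


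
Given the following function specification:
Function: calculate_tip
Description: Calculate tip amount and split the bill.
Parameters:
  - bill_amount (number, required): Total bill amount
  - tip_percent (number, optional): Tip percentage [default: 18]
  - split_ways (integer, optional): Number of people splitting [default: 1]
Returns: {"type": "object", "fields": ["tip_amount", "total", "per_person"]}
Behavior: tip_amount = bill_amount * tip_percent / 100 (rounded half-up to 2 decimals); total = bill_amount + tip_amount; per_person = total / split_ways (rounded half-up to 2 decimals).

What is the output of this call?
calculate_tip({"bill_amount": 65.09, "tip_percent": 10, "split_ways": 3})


tip_amount = 65.09 * 10/100 = 6.509 -> 6.51
total = 65.09 + 6.51 = 71.60
per_person = 71.60 / 3 = 23.866667 -> 23.87
Output:
{"tip_amount": 6.51, "total": 71.6, "per_person": 23.87}


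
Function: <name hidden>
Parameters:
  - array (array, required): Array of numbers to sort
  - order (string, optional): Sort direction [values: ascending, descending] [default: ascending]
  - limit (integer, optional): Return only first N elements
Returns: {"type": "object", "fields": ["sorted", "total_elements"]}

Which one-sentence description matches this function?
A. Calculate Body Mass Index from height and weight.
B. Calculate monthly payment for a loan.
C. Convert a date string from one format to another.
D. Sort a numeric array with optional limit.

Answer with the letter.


Parameters array, order, limit and return ["sorted", "total_elements"] fit: Sort a numeric array with optional limit.
D


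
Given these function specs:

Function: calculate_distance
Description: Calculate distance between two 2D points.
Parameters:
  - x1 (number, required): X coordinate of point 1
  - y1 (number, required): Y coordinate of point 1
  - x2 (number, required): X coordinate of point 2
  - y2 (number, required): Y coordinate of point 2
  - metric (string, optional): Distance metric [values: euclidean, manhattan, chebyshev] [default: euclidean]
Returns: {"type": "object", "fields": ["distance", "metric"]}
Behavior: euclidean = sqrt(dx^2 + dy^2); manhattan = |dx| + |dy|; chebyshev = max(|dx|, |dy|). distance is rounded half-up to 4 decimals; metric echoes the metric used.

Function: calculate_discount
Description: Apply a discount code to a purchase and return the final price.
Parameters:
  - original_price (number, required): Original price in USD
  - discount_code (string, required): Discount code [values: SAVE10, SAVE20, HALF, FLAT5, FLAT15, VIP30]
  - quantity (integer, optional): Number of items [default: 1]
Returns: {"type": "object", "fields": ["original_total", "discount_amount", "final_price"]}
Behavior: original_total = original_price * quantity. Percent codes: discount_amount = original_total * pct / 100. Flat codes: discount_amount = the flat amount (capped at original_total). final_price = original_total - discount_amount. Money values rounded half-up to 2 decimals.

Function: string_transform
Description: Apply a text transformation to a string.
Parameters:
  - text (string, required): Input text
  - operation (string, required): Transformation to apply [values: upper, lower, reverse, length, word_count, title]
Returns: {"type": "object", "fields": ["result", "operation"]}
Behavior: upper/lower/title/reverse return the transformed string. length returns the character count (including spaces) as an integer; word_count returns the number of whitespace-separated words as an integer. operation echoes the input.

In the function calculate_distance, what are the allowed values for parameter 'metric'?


The calculate_distance spec declares:
  - metric (string, optional): Distance metric [values: euclidean, manhattan, chebyshev] [default: euclidean]
Allowed values:
euclidean, manhattan, chebyshev


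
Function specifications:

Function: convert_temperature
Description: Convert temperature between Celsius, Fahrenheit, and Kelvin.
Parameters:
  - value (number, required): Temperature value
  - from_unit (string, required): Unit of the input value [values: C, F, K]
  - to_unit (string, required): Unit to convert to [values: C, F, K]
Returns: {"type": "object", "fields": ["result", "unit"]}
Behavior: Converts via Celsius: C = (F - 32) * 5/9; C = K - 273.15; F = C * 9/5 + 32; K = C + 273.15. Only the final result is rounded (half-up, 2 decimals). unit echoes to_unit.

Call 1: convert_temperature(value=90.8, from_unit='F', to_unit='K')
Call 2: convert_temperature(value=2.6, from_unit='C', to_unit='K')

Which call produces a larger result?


Call 1:
  To C: (90.8 - 32) * 5/9 = 32.666667
  To K: 32.666667 + 273.15 = 305.816667
  Round to 2 decimals: 305.82
  -> 305.82 K
Call 2:
  Input already in C: 2.6
  To K: 2.6 + 273.15 = 275.75
  Round to 2 decimals: 275.75
  -> 275.75 K
Call 1 (305.82 K)


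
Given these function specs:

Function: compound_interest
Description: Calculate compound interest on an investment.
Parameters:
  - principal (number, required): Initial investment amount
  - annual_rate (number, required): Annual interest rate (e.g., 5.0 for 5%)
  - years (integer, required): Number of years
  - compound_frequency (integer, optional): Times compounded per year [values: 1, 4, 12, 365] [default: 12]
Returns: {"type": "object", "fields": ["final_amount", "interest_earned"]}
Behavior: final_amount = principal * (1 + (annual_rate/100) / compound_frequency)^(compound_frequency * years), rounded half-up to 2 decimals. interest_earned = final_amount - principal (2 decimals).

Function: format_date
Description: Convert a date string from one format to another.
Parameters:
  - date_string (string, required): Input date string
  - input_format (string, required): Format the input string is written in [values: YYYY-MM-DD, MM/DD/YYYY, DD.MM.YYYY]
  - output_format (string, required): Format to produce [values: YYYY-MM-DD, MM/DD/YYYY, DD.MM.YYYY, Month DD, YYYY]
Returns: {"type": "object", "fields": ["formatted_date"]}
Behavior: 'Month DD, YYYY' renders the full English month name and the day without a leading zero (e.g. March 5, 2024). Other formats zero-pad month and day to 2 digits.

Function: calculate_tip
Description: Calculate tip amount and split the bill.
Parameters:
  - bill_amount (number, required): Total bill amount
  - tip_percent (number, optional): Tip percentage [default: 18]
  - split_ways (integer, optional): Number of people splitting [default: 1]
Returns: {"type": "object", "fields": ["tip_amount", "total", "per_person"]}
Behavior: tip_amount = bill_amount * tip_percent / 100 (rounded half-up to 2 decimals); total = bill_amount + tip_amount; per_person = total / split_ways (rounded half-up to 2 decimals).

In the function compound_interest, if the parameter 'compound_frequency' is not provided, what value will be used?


The compound_interest spec declares:
  - compound_frequency (integer, optional): Times compounded per year [values: 1, 4, 12, 365] [default: 12]
Default:
12


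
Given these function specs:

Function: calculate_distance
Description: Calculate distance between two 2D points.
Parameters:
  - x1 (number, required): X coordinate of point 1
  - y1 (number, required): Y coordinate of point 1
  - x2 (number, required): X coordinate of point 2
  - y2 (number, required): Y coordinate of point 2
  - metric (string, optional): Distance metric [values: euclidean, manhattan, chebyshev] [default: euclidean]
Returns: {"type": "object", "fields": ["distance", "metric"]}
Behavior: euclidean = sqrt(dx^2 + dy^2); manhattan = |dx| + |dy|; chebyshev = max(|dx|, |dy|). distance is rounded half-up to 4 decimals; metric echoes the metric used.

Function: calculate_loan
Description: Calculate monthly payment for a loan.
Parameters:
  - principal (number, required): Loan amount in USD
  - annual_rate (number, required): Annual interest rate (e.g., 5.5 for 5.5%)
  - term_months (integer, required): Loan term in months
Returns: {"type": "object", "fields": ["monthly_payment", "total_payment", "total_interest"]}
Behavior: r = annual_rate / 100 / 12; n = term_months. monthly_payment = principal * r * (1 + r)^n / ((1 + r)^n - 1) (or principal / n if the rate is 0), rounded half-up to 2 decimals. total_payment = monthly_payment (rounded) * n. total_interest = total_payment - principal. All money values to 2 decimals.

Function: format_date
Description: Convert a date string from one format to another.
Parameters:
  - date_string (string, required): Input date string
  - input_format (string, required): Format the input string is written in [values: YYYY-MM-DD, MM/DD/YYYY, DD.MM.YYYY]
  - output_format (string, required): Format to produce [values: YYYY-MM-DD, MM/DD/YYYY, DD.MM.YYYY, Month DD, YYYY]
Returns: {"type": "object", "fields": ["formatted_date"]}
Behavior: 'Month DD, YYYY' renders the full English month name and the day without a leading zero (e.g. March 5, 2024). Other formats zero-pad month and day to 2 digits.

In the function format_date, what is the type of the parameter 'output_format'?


The format_date spec declares:
  - output_format (string, required): Format to produce [values: YYYY-MM-DD, MM/DD/YYYY, DD.MM.YYYY, Month DD, YYYY]
Type:
string


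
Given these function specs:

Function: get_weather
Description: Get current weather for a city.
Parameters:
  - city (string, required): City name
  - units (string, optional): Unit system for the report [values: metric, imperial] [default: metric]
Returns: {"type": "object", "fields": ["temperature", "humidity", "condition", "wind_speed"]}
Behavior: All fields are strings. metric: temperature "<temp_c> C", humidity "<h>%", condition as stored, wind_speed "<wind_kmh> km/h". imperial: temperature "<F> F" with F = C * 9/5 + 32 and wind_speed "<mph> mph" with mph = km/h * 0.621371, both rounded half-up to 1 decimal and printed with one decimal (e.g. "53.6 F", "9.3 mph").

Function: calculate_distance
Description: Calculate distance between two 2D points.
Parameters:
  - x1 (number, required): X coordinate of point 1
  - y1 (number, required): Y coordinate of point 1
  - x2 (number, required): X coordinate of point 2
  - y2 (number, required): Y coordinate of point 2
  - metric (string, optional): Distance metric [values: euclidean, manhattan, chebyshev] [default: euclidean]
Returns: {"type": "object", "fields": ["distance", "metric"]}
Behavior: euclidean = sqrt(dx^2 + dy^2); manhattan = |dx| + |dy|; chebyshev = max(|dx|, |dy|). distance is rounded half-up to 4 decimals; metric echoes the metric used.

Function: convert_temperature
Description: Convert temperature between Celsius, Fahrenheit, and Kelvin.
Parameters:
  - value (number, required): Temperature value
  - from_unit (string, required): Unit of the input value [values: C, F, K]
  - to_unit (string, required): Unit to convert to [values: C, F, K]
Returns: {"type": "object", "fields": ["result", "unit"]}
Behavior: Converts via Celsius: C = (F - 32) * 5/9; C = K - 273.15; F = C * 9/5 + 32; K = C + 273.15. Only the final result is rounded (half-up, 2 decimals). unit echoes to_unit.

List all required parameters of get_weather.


Parameters of get_weather and their required/optional flag:
  city: required
  units: optional
city


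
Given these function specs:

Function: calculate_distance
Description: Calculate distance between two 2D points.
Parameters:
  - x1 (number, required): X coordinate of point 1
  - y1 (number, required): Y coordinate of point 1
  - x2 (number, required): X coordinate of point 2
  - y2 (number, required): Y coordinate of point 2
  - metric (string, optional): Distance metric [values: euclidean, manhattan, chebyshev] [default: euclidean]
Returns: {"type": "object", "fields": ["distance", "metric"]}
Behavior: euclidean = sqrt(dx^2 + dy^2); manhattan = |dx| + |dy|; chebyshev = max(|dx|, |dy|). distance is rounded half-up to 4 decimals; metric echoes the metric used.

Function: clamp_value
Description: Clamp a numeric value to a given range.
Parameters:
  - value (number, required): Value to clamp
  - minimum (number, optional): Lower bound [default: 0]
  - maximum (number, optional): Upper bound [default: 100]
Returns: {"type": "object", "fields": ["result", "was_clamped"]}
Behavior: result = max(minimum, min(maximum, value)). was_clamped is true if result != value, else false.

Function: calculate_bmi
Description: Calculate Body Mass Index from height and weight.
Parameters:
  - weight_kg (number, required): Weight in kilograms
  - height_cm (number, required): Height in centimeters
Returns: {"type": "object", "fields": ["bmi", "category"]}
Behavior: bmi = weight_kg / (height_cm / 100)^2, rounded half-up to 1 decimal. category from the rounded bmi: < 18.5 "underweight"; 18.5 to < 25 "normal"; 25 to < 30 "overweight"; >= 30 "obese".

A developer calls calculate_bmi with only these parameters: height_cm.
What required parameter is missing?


Required parameters: weight_kg, height_cm
Provided: height_cm
Missing: weight_kg
weight_kg


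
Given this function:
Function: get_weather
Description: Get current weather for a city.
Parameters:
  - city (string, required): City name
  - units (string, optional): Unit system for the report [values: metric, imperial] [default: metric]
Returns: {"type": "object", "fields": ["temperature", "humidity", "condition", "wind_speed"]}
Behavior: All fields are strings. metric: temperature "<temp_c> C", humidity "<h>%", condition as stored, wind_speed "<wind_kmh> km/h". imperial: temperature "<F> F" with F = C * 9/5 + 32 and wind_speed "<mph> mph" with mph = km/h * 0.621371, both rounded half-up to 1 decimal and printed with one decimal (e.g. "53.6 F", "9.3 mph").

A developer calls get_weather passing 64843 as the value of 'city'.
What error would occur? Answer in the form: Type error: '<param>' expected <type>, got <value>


Spec: 'city' is declared as string; 64843 is an integer.
Type error: 'city' expected string, got 64843


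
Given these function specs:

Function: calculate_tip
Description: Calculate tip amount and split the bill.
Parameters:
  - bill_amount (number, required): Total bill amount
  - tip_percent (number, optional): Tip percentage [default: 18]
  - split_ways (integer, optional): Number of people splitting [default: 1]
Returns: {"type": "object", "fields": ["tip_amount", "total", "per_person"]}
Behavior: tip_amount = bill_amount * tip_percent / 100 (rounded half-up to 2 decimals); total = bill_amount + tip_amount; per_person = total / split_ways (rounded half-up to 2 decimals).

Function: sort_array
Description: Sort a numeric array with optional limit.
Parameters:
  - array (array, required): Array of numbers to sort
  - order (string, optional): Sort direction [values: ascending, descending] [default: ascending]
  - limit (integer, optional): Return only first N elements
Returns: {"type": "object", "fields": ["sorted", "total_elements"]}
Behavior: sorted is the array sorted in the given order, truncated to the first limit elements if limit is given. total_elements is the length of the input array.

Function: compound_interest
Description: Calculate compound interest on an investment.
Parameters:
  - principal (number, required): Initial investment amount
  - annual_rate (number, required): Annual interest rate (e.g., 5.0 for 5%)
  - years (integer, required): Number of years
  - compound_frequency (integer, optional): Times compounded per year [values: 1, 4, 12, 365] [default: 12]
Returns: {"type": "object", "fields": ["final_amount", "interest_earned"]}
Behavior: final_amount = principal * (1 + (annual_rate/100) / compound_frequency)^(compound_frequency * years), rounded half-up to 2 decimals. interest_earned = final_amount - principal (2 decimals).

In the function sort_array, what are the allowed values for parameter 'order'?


The sort_array spec declares:
  - order (string, optional): Sort direction [values: ascending, descending] [default: ascending]
Allowed values:
ascending, descending


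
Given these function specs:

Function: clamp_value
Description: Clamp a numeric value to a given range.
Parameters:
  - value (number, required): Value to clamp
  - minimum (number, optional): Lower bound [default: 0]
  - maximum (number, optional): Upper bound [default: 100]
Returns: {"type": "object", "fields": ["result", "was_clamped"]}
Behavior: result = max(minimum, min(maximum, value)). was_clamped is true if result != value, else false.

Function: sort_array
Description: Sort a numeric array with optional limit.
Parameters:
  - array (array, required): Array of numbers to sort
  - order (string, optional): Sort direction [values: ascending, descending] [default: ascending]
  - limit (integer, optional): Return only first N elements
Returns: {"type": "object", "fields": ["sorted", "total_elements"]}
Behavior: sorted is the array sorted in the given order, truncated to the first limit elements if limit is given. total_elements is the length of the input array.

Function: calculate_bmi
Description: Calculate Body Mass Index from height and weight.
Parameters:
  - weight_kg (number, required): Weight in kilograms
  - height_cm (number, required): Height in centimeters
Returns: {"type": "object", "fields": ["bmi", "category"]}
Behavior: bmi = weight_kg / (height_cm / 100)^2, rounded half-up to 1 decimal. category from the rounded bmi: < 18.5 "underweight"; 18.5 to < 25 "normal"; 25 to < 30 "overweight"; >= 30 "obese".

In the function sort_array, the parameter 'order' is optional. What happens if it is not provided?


The sort_array spec declares:
  - order (string, optional): Sort direction [values: ascending, descending] [default: ascending]
It defaults to ascending


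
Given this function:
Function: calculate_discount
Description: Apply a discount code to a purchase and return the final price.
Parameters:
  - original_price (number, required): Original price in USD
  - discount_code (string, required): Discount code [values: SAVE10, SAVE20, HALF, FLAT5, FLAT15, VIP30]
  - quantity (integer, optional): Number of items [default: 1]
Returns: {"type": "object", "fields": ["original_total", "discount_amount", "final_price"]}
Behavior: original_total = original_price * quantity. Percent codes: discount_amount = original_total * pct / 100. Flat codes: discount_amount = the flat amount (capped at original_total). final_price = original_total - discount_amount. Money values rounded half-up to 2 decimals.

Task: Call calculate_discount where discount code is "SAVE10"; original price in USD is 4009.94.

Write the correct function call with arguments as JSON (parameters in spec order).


Mapping each described value to its parameter name:
  'Discount code' -> discount_code = "SAVE10"
  'Original price in USD' -> original_price = 4009.94
calculate_discount({"original_price": 4009.94, "discount_code": "SAVE10"})
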